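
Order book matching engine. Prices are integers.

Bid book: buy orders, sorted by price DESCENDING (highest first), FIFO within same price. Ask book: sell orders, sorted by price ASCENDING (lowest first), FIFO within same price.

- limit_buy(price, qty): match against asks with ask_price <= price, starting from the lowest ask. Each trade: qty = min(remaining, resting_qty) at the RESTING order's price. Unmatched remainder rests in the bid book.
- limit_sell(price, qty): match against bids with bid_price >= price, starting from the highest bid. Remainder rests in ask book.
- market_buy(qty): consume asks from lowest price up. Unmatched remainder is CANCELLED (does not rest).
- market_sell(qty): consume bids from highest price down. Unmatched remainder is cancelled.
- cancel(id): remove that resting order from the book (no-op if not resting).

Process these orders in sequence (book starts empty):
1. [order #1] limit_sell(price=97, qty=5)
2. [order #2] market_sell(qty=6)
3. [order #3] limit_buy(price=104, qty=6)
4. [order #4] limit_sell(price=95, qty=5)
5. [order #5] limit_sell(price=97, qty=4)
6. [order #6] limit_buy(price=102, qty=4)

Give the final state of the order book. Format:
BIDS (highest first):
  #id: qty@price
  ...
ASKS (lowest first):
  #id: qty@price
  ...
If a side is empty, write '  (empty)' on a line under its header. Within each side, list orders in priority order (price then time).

After op 1 [order #1] limit_sell(price=97, qty=5): fills=none; bids=[-] asks=[#1:5@97]
After op 2 [order #2] market_sell(qty=6): fills=none; bids=[-] asks=[#1:5@97]
After op 3 [order #3] limit_buy(price=104, qty=6): fills=#3x#1:5@97; bids=[#3:1@104] asks=[-]
After op 4 [order #4] limit_sell(price=95, qty=5): fills=#3x#4:1@104; bids=[-] asks=[#4:4@95]
After op 5 [order #5] limit_sell(price=97, qty=4): fills=none; bids=[-] asks=[#4:4@95 #5:4@97]
After op 6 [order #6] limit_buy(price=102, qty=4): fills=#6x#4:4@95; bids=[-] asks=[#5:4@97]

Answer: BIDS (highest first):
  (empty)
ASKS (lowest first):
  #5: 4@97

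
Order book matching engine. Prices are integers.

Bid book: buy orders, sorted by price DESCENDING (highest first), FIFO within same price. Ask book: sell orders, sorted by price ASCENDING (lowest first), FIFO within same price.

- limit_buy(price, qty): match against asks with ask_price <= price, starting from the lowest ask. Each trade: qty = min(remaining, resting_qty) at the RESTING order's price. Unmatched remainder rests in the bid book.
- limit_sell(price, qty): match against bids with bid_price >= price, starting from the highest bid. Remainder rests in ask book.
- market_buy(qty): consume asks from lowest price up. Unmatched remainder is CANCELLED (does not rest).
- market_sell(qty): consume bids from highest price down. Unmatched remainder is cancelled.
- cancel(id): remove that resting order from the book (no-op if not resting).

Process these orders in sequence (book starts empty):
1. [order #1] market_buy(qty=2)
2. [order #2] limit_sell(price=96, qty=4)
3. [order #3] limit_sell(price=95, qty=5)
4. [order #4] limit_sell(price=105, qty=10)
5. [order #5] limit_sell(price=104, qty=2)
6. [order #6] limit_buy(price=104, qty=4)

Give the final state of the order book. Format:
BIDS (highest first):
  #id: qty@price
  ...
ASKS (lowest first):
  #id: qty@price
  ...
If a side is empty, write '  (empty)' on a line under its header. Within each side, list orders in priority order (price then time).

After op 1 [order #1] market_buy(qty=2): fills=none; bids=[-] asks=[-]
After op 2 [order #2] limit_sell(price=96, qty=4): fills=none; bids=[-] asks=[#2:4@96]
After op 3 [order #3] limit_sell(price=95, qty=5): fills=none; bids=[-] asks=[#3:5@95 #2:4@96]
After op 4 [order #4] limit_sell(price=105, qty=10): fills=none; bids=[-] asks=[#3:5@95 #2:4@96 #4:10@105]
After op 5 [order #5] limit_sell(price=104, qty=2): fills=none; bids=[-] asks=[#3:5@95 #2:4@96 #5:2@104 #4:10@105]
After op 6 [order #6] limit_buy(price=104, qty=4): fills=#6x#3:4@95; bids=[-] asks=[#3:1@95 #2:4@96 #5:2@104 #4:10@105]

Answer: BIDS (highest first):
  (empty)
ASKS (lowest first):
  #3: 1@95
  #2: 4@96
  #5: 2@104
  #4: 10@105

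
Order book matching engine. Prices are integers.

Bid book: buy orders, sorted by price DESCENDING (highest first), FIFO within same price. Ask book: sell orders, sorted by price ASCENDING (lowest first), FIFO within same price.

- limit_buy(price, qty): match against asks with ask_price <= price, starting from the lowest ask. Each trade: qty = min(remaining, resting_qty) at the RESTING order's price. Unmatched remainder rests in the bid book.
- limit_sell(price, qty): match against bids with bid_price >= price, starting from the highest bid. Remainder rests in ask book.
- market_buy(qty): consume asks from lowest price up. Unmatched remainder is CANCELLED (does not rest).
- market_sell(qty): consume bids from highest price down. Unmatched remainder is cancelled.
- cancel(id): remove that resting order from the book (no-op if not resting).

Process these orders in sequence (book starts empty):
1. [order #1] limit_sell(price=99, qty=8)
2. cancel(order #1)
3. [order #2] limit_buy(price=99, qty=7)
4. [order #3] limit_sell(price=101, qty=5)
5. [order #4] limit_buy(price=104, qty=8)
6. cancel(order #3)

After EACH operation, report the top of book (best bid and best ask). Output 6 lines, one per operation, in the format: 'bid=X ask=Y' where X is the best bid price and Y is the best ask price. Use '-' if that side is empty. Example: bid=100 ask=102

After op 1 [order #1] limit_sell(price=99, qty=8): fills=none; bids=[-] asks=[#1:8@99]
After op 2 cancel(order #1): fills=none; bids=[-] asks=[-]
After op 3 [order #2] limit_buy(price=99, qty=7): fills=none; bids=[#2:7@99] asks=[-]
After op 4 [order #3] limit_sell(price=101, qty=5): fills=none; bids=[#2:7@99] asks=[#3:5@101]
After op 5 [order #4] limit_buy(price=104, qty=8): fills=#4x#3:5@101; bids=[#4:3@104 #2:7@99] asks=[-]
After op 6 cancel(order #3): fills=none; bids=[#4:3@104 #2:7@99] asks=[-]

Answer: bid=- ask=99
bid=- ask=-
bid=99 ask=-
bid=99 ask=101
bid=104 ask=-
bid=104 ask=-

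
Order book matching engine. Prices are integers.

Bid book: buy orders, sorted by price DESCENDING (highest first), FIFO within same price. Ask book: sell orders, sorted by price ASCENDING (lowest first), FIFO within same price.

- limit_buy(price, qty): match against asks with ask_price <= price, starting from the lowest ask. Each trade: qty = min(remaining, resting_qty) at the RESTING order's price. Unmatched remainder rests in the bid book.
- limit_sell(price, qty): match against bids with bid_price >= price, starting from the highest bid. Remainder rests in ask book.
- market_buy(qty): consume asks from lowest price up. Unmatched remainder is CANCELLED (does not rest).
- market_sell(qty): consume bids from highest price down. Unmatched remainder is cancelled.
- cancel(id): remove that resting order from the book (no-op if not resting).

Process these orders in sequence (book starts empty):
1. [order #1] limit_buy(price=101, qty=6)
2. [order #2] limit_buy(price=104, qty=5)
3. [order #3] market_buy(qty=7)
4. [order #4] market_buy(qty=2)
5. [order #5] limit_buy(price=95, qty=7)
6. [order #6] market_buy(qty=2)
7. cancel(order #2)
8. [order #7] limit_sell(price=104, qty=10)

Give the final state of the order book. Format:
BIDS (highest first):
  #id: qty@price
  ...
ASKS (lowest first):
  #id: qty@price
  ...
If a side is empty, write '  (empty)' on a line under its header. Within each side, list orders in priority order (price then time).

After op 1 [order #1] limit_buy(price=101, qty=6): fills=none; bids=[#1:6@101] asks=[-]
After op 2 [order #2] limit_buy(price=104, qty=5): fills=none; bids=[#2:5@104 #1:6@101] asks=[-]
After op 3 [order #3] market_buy(qty=7): fills=none; bids=[#2:5@104 #1:6@101] asks=[-]
After op 4 [order #4] market_buy(qty=2): fills=none; bids=[#2:5@104 #1:6@101] asks=[-]
After op 5 [order #5] limit_buy(price=95, qty=7): fills=none; bids=[#2:5@104 #1:6@101 #5:7@95] asks=[-]
After op 6 [order #6] market_buy(qty=2): fills=none; bids=[#2:5@104 #1:6@101 #5:7@95] asks=[-]
After op 7 cancel(order #2): fills=none; bids=[#1:6@101 #5:7@95] asks=[-]
After op 8 [order #7] limit_sell(price=104, qty=10): fills=none; bids=[#1:6@101 #5:7@95] asks=[#7:10@104]

Answer: BIDS (highest first):
  #1: 6@101
  #5: 7@95
ASKS (lowest first):
  #7: 10@104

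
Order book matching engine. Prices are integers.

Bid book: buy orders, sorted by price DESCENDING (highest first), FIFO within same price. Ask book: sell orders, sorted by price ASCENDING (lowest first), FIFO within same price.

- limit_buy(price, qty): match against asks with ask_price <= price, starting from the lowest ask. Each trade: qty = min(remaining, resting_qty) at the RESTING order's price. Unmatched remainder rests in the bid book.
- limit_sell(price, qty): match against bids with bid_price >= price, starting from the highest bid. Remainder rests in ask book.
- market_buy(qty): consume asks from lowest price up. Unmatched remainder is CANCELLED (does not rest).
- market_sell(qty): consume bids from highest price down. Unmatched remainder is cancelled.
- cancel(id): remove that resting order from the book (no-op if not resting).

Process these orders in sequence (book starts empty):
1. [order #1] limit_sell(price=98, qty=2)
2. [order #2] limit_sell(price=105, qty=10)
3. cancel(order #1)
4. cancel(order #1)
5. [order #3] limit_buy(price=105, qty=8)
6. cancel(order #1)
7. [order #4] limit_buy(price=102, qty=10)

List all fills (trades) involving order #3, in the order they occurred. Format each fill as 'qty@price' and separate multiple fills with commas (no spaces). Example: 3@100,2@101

After op 1 [order #1] limit_sell(price=98, qty=2): fills=none; bids=[-] asks=[#1:2@98]
After op 2 [order #2] limit_sell(price=105, qty=10): fills=none; bids=[-] asks=[#1:2@98 #2:10@105]
After op 3 cancel(order #1): fills=none; bids=[-] asks=[#2:10@105]
After op 4 cancel(order #1): fills=none; bids=[-] asks=[#2:10@105]
After op 5 [order #3] limit_buy(price=105, qty=8): fills=#3x#2:8@105; bids=[-] asks=[#2:2@105]
After op 6 cancel(order #1): fills=none; bids=[-] asks=[#2:2@105]
After op 7 [order #4] limit_buy(price=102, qty=10): fills=none; bids=[#4:10@102] asks=[#2:2@105]

Answer: 8@105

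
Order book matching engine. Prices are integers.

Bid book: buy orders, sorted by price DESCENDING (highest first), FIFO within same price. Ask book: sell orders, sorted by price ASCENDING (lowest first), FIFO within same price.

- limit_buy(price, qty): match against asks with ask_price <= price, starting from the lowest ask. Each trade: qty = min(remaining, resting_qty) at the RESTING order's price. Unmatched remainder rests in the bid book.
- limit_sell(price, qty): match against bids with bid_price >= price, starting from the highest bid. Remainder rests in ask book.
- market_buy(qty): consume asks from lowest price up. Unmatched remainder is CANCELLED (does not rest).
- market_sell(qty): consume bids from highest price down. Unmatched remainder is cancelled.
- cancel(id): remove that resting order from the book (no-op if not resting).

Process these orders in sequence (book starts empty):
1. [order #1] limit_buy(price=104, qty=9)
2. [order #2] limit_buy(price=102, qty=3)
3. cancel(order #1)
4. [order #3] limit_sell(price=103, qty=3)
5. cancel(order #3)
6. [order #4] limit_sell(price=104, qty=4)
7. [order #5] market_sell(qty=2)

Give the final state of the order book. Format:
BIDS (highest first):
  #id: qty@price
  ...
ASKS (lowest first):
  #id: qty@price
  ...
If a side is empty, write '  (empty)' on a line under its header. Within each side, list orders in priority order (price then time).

After op 1 [order #1] limit_buy(price=104, qty=9): fills=none; bids=[#1:9@104] asks=[-]
After op 2 [order #2] limit_buy(price=102, qty=3): fills=none; bids=[#1:9@104 #2:3@102] asks=[-]
After op 3 cancel(order #1): fills=none; bids=[#2:3@102] asks=[-]
After op 4 [order #3] limit_sell(price=103, qty=3): fills=none; bids=[#2:3@102] asks=[#3:3@103]
After op 5 cancel(order #3): fills=none; bids=[#2:3@102] asks=[-]
After op 6 [order #4] limit_sell(price=104, qty=4): fills=none; bids=[#2:3@102] asks=[#4:4@104]
After op 7 [order #5] market_sell(qty=2): fills=#2x#5:2@102; bids=[#2:1@102] asks=[#4:4@104]

Answer: BIDS (highest first):
  #2: 1@102
ASKS (lowest first):
  #4: 4@104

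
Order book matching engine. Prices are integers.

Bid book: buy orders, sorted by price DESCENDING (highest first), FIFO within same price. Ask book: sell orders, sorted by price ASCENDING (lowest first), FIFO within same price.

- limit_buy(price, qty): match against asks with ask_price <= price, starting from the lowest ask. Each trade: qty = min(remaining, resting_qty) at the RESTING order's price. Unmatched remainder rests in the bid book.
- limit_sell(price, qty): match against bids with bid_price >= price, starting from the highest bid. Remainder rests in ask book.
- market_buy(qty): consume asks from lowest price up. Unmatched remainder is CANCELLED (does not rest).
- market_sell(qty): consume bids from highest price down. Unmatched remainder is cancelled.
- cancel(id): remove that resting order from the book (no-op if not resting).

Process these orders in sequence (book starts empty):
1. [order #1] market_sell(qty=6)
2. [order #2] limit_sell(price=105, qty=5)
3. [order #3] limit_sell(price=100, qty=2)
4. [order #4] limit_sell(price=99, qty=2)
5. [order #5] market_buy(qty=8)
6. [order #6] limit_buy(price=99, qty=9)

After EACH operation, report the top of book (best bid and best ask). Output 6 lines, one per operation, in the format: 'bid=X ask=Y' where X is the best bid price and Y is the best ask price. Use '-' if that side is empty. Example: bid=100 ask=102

After op 1 [order #1] market_sell(qty=6): fills=none; bids=[-] asks=[-]
After op 2 [order #2] limit_sell(price=105, qty=5): fills=none; bids=[-] asks=[#2:5@105]
After op 3 [order #3] limit_sell(price=100, qty=2): fills=none; bids=[-] asks=[#3:2@100 #2:5@105]
After op 4 [order #4] limit_sell(price=99, qty=2): fills=none; bids=[-] asks=[#4:2@99 #3:2@100 #2:5@105]
After op 5 [order #5] market_buy(qty=8): fills=#5x#4:2@99 #5x#3:2@100 #5x#2:4@105; bids=[-] asks=[#2:1@105]
After op 6 [order #6] limit_buy(price=99, qty=9): fills=none; bids=[#6:9@99] asks=[#2:1@105]

Answer: bid=- ask=-
bid=- ask=105
bid=- ask=100
bid=- ask=99
bid=- ask=105
bid=99 ask=105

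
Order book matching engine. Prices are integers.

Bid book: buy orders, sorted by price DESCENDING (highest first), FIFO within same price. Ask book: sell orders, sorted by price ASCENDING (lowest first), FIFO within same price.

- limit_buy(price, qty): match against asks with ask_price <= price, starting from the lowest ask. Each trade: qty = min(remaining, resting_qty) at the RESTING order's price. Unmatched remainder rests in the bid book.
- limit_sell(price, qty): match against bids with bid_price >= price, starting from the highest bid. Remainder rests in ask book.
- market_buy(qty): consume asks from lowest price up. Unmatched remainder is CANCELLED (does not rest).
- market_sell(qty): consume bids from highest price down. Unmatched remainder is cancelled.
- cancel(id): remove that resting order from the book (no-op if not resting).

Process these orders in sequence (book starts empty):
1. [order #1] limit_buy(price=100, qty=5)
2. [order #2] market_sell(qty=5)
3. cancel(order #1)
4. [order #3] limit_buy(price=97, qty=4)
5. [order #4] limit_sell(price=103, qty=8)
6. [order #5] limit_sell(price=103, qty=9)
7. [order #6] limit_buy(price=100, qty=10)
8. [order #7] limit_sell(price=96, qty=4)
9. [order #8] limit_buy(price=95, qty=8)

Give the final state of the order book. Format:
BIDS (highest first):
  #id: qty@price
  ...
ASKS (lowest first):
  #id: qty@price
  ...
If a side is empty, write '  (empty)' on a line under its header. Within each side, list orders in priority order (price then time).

Answer: BIDS (highest first):
  #6: 6@100
  #3: 4@97
  #8: 8@95
ASKS (lowest first):
  #4: 8@103
  #5: 9@103

Derivation:
After op 1 [order #1] limit_buy(price=100, qty=5): fills=none; bids=[#1:5@100] asks=[-]
After op 2 [order #2] market_sell(qty=5): fills=#1x#2:5@100; bids=[-] asks=[-]
After op 3 cancel(order #1): fills=none; bids=[-] asks=[-]
After op 4 [order #3] limit_buy(price=97, qty=4): fills=none; bids=[#3:4@97] asks=[-]
After op 5 [order #4] limit_sell(price=103, qty=8): fills=none; bids=[#3:4@97] asks=[#4:8@103]
After op 6 [order #5] limit_sell(price=103, qty=9): fills=none; bids=[#3:4@97] asks=[#4:8@103 #5:9@103]
After op 7 [order #6] limit_buy(price=100, qty=10): fills=none; bids=[#6:10@100 #3:4@97] asks=[#4:8@103 #5:9@103]
After op 8 [order #7] limit_sell(price=96, qty=4): fills=#6x#7:4@100; bids=[#6:6@100 #3:4@97] asks=[#4:8@103 #5:9@103]
After op 9 [order #8] limit_buy(price=95, qty=8): fills=none; bids=[#6:6@100 #3:4@97 #8:8@95] asks=[#4:8@103 #5:9@103]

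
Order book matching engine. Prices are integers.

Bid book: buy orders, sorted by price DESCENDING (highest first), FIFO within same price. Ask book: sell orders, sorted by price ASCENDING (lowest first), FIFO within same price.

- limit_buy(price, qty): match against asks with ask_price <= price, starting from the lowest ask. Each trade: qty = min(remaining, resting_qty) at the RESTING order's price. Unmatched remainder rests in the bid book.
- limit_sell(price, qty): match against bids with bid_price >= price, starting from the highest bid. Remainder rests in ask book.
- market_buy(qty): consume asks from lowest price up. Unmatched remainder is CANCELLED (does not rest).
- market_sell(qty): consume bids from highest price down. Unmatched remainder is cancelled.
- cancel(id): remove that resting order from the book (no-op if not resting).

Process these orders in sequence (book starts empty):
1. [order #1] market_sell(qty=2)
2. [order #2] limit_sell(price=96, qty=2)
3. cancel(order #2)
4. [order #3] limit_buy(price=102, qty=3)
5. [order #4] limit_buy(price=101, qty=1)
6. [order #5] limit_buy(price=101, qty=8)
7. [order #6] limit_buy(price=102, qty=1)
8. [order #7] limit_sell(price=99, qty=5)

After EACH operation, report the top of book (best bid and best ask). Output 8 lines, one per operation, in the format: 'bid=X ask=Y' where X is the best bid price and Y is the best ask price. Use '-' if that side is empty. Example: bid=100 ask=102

Answer: bid=- ask=-
bid=- ask=96
bid=- ask=-
bid=102 ask=-
bid=102 ask=-
bid=102 ask=-
bid=102 ask=-
bid=101 ask=-

Derivation:
After op 1 [order #1] market_sell(qty=2): fills=none; bids=[-] asks=[-]
After op 2 [order #2] limit_sell(price=96, qty=2): fills=none; bids=[-] asks=[#2:2@96]
After op 3 cancel(order #2): fills=none; bids=[-] asks=[-]
After op 4 [order #3] limit_buy(price=102, qty=3): fills=none; bids=[#3:3@102] asks=[-]
After op 5 [order #4] limit_buy(price=101, qty=1): fills=none; bids=[#3:3@102 #4:1@101] asks=[-]
After op 6 [order #5] limit_buy(price=101, qty=8): fills=none; bids=[#3:3@102 #4:1@101 #5:8@101] asks=[-]
After op 7 [order #6] limit_buy(price=102, qty=1): fills=none; bids=[#3:3@102 #6:1@102 #4:1@101 #5:8@101] asks=[-]
After op 8 [order #7] limit_sell(price=99, qty=5): fills=#3x#7:3@102 #6x#7:1@102 #4x#7:1@101; bids=[#5:8@101] asks=[-]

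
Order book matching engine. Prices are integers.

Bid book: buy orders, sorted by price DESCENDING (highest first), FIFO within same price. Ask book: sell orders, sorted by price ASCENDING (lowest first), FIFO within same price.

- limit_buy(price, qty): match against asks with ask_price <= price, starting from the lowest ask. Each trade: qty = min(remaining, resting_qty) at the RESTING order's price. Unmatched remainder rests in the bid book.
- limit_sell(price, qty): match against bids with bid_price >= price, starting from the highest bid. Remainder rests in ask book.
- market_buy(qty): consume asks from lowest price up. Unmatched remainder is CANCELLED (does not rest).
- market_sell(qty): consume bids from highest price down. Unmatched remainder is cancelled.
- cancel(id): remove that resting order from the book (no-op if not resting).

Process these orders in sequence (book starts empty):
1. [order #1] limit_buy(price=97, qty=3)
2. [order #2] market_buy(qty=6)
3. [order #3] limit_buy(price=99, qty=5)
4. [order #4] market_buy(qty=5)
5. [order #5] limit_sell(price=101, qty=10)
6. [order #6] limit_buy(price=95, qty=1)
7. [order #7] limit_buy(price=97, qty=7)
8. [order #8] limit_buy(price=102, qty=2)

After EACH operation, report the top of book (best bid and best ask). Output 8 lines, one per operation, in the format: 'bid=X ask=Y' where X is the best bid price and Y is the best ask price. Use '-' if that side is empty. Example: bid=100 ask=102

Answer: bid=97 ask=-
bid=97 ask=-
bid=99 ask=-
bid=99 ask=-
bid=99 ask=101
bid=99 ask=101
bid=99 ask=101
bid=99 ask=101

Derivation:
After op 1 [order #1] limit_buy(price=97, qty=3): fills=none; bids=[#1:3@97] asks=[-]
After op 2 [order #2] market_buy(qty=6): fills=none; bids=[#1:3@97] asks=[-]
After op 3 [order #3] limit_buy(price=99, qty=5): fills=none; bids=[#3:5@99 #1:3@97] asks=[-]
After op 4 [order #4] market_buy(qty=5): fills=none; bids=[#3:5@99 #1:3@97] asks=[-]
After op 5 [order #5] limit_sell(price=101, qty=10): fills=none; bids=[#3:5@99 #1:3@97] asks=[#5:10@101]
After op 6 [order #6] limit_buy(price=95, qty=1): fills=none; bids=[#3:5@99 #1:3@97 #6:1@95] asks=[#5:10@101]
After op 7 [order #7] limit_buy(price=97, qty=7): fills=none; bids=[#3:5@99 #1:3@97 #7:7@97 #6:1@95] asks=[#5:10@101]
After op 8 [order #8] limit_buy(price=102, qty=2): fills=#8x#5:2@101; bids=[#3:5@99 #1:3@97 #7:7@97 #6:1@95] asks=[#5:8@101]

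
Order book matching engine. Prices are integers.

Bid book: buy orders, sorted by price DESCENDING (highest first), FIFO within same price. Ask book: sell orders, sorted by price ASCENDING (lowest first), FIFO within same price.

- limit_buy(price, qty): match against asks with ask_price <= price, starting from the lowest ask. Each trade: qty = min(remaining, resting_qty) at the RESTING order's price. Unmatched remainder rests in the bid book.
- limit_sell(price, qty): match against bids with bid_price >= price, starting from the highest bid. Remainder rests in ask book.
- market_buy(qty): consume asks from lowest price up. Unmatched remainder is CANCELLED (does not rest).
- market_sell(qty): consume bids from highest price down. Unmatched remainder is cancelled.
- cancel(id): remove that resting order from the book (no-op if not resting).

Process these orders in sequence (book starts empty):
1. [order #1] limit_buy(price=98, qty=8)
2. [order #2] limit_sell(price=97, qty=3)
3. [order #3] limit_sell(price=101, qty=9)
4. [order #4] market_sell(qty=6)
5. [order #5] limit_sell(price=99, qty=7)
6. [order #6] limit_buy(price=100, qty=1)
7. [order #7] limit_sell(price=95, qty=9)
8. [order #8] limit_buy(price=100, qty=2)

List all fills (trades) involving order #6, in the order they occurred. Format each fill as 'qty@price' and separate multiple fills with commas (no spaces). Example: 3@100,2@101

Answer: 1@99

Derivation:
After op 1 [order #1] limit_buy(price=98, qty=8): fills=none; bids=[#1:8@98] asks=[-]
After op 2 [order #2] limit_sell(price=97, qty=3): fills=#1x#2:3@98; bids=[#1:5@98] asks=[-]
After op 3 [order #3] limit_sell(price=101, qty=9): fills=none; bids=[#1:5@98] asks=[#3:9@101]
After op 4 [order #4] market_sell(qty=6): fills=#1x#4:5@98; bids=[-] asks=[#3:9@101]
After op 5 [order #5] limit_sell(price=99, qty=7): fills=none; bids=[-] asks=[#5:7@99 #3:9@101]
After op 6 [order #6] limit_buy(price=100, qty=1): fills=#6x#5:1@99; bids=[-] asks=[#5:6@99 #3:9@101]
After op 7 [order #7] limit_sell(price=95, qty=9): fills=none; bids=[-] asks=[#7:9@95 #5:6@99 #3:9@101]
After op 8 [order #8] limit_buy(price=100, qty=2): fills=#8x#7:2@95; bids=[-] asks=[#7:7@95 #5:6@99 #3:9@101]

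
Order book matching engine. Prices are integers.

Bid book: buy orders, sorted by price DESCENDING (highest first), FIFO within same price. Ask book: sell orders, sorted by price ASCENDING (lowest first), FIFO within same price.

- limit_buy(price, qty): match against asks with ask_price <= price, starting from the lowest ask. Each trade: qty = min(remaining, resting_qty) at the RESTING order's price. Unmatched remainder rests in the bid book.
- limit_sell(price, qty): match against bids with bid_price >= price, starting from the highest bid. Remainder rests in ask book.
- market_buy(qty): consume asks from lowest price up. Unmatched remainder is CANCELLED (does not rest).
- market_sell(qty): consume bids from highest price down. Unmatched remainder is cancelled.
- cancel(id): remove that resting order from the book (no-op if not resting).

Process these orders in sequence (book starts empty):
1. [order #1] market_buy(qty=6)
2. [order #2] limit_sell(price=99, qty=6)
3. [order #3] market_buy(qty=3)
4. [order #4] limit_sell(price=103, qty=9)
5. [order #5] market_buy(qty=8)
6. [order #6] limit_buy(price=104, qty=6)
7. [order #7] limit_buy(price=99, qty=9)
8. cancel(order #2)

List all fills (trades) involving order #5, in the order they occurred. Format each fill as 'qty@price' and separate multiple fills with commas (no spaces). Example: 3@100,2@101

Answer: 3@99,5@103

Derivation:
After op 1 [order #1] market_buy(qty=6): fills=none; bids=[-] asks=[-]
After op 2 [order #2] limit_sell(price=99, qty=6): fills=none; bids=[-] asks=[#2:6@99]
After op 3 [order #3] market_buy(qty=3): fills=#3x#2:3@99; bids=[-] asks=[#2:3@99]
After op 4 [order #4] limit_sell(price=103, qty=9): fills=none; bids=[-] asks=[#2:3@99 #4:9@103]
After op 5 [order #5] market_buy(qty=8): fills=#5x#2:3@99 #5x#4:5@103; bids=[-] asks=[#4:4@103]
After op 6 [order #6] limit_buy(price=104, qty=6): fills=#6x#4:4@103; bids=[#6:2@104] asks=[-]
After op 7 [order #7] limit_buy(price=99, qty=9): fills=none; bids=[#6:2@104 #7:9@99] asks=[-]
After op 8 cancel(order #2): fills=none; bids=[#6:2@104 #7:9@99] asks=[-]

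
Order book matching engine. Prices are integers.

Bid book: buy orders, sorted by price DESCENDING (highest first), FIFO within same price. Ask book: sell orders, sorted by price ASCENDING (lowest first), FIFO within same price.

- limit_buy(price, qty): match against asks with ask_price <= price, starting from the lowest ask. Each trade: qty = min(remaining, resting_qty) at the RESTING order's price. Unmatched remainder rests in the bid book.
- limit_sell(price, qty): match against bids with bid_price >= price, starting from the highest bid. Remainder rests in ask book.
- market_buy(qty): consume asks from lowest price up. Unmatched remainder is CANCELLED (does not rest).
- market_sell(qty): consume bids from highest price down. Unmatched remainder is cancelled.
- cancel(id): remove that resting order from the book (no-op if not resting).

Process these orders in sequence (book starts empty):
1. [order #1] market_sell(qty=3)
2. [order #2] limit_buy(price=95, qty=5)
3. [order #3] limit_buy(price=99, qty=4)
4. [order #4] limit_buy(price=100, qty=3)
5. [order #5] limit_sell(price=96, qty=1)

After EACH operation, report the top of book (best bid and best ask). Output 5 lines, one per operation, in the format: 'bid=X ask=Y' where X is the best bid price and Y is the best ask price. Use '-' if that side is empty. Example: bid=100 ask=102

After op 1 [order #1] market_sell(qty=3): fills=none; bids=[-] asks=[-]
After op 2 [order #2] limit_buy(price=95, qty=5): fills=none; bids=[#2:5@95] asks=[-]
After op 3 [order #3] limit_buy(price=99, qty=4): fills=none; bids=[#3:4@99 #2:5@95] asks=[-]
After op 4 [order #4] limit_buy(price=100, qty=3): fills=none; bids=[#4:3@100 #3:4@99 #2:5@95] asks=[-]
After op 5 [order #5] limit_sell(price=96, qty=1): fills=#4x#5:1@100; bids=[#4:2@100 #3:4@99 #2:5@95] asks=[-]

Answer: bid=- ask=-
bid=95 ask=-
bid=99 ask=-
bid=100 ask=-
bid=100 ask=-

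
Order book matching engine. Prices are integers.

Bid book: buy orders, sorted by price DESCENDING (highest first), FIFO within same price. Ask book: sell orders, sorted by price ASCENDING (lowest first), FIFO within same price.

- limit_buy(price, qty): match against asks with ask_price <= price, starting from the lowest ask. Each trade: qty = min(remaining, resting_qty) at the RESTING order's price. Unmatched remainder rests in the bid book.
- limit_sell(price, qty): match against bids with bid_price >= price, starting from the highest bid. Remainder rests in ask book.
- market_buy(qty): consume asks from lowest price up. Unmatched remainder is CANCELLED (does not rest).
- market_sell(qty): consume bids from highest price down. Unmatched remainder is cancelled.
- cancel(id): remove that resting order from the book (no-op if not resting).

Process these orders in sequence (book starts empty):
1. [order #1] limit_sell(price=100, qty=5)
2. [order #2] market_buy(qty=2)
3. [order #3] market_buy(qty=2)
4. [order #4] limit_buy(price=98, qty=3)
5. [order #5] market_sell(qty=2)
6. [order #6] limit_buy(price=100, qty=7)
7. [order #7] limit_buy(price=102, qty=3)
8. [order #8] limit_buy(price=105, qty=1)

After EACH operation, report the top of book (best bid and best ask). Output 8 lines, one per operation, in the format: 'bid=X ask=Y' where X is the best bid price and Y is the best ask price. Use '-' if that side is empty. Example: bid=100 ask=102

After op 1 [order #1] limit_sell(price=100, qty=5): fills=none; bids=[-] asks=[#1:5@100]
After op 2 [order #2] market_buy(qty=2): fills=#2x#1:2@100; bids=[-] asks=[#1:3@100]
After op 3 [order #3] market_buy(qty=2): fills=#3x#1:2@100; bids=[-] asks=[#1:1@100]
After op 4 [order #4] limit_buy(price=98, qty=3): fills=none; bids=[#4:3@98] asks=[#1:1@100]
After op 5 [order #5] market_sell(qty=2): fills=#4x#5:2@98; bids=[#4:1@98] asks=[#1:1@100]
After op 6 [order #6] limit_buy(price=100, qty=7): fills=#6x#1:1@100; bids=[#6:6@100 #4:1@98] asks=[-]
After op 7 [order #7] limit_buy(price=102, qty=3): fills=none; bids=[#7:3@102 #6:6@100 #4:1@98] asks=[-]
After op 8 [order #8] limit_buy(price=105, qty=1): fills=none; bids=[#8:1@105 #7:3@102 #6:6@100 #4:1@98] asks=[-]

Answer: bid=- ask=100
bid=- ask=100
bid=- ask=100
bid=98 ask=100
bid=98 ask=100
bid=100 ask=-
bid=102 ask=-
bid=105 ask=-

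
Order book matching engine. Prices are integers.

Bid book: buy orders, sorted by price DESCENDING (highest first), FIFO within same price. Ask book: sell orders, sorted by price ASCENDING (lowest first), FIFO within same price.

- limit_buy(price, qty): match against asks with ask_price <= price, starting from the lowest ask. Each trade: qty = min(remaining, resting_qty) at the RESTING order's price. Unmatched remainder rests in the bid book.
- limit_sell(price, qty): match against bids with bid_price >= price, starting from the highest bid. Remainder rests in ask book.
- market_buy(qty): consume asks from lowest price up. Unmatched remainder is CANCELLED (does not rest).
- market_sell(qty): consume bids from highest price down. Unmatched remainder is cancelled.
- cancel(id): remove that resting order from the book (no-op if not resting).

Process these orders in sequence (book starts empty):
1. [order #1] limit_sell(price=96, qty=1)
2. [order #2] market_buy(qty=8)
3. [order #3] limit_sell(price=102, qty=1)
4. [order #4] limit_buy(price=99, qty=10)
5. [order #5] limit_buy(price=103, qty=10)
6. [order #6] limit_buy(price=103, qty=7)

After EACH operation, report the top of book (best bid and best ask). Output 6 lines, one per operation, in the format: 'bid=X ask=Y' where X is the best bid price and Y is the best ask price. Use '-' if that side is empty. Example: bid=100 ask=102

Answer: bid=- ask=96
bid=- ask=-
bid=- ask=102
bid=99 ask=102
bid=103 ask=-
bid=103 ask=-

Derivation:
After op 1 [order #1] limit_sell(price=96, qty=1): fills=none; bids=[-] asks=[#1:1@96]
After op 2 [order #2] market_buy(qty=8): fills=#2x#1:1@96; bids=[-] asks=[-]
After op 3 [order #3] limit_sell(price=102, qty=1): fills=none; bids=[-] asks=[#3:1@102]
After op 4 [order #4] limit_buy(price=99, qty=10): fills=none; bids=[#4:10@99] asks=[#3:1@102]
After op 5 [order #5] limit_buy(price=103, qty=10): fills=#5x#3:1@102; bids=[#5:9@103 #4:10@99] asks=[-]
After op 6 [order #6] limit_buy(price=103, qty=7): fills=none; bids=[#5:9@103 #6:7@103 #4:10@99] asks=[-]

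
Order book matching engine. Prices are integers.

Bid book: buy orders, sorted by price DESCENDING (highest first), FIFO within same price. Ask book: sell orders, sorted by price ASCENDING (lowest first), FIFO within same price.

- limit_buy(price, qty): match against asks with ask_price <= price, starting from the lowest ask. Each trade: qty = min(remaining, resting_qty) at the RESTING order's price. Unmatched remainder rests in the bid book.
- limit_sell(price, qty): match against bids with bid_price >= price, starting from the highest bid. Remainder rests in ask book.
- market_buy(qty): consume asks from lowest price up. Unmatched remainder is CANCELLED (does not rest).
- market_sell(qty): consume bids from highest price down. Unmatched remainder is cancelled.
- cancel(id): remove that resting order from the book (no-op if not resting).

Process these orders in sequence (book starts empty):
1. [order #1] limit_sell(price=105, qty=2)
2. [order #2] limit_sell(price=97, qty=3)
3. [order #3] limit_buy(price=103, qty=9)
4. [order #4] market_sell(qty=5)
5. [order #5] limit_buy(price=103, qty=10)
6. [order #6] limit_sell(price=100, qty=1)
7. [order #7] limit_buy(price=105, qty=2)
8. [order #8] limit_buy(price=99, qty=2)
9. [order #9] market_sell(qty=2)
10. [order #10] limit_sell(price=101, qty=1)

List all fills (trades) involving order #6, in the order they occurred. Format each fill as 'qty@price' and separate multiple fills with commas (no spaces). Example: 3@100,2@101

After op 1 [order #1] limit_sell(price=105, qty=2): fills=none; bids=[-] asks=[#1:2@105]
After op 2 [order #2] limit_sell(price=97, qty=3): fills=none; bids=[-] asks=[#2:3@97 #1:2@105]
After op 3 [order #3] limit_buy(price=103, qty=9): fills=#3x#2:3@97; bids=[#3:6@103] asks=[#1:2@105]
After op 4 [order #4] market_sell(qty=5): fills=#3x#4:5@103; bids=[#3:1@103] asks=[#1:2@105]
After op 5 [order #5] limit_buy(price=103, qty=10): fills=none; bids=[#3:1@103 #5:10@103] asks=[#1:2@105]
After op 6 [order #6] limit_sell(price=100, qty=1): fills=#3x#6:1@103; bids=[#5:10@103] asks=[#1:2@105]
After op 7 [order #7] limit_buy(price=105, qty=2): fills=#7x#1:2@105; bids=[#5:10@103] asks=[-]
After op 8 [order #8] limit_buy(price=99, qty=2): fills=none; bids=[#5:10@103 #8:2@99] asks=[-]
After op 9 [order #9] market_sell(qty=2): fills=#5x#9:2@103; bids=[#5:8@103 #8:2@99] asks=[-]
After op 10 [order #10] limit_sell(price=101, qty=1): fills=#5x#10:1@103; bids=[#5:7@103 #8:2@99] asks=[-]

Answer: 1@103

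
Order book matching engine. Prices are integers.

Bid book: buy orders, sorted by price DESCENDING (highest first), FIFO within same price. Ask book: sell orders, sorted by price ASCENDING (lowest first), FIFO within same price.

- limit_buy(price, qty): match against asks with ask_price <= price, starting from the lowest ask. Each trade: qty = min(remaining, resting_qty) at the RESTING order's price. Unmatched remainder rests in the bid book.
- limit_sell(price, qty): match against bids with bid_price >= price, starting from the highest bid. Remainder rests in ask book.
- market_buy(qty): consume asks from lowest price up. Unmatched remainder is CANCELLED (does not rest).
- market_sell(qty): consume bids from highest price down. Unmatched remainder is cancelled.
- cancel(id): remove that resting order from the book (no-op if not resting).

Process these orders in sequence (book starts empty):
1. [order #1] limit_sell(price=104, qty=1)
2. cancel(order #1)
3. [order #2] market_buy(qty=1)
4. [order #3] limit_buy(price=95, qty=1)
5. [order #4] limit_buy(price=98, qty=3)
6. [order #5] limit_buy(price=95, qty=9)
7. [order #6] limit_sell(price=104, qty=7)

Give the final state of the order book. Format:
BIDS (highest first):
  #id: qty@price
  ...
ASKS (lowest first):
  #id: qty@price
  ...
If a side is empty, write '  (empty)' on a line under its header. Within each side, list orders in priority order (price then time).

Answer: BIDS (highest first):
  #4: 3@98
  #3: 1@95
  #5: 9@95
ASKS (lowest first):
  #6: 7@104

Derivation:
After op 1 [order #1] limit_sell(price=104, qty=1): fills=none; bids=[-] asks=[#1:1@104]
After op 2 cancel(order #1): fills=none; bids=[-] asks=[-]
After op 3 [order #2] market_buy(qty=1): fills=none; bids=[-] asks=[-]
After op 4 [order #3] limit_buy(price=95, qty=1): fills=none; bids=[#3:1@95] asks=[-]
After op 5 [order #4] limit_buy(price=98, qty=3): fills=none; bids=[#4:3@98 #3:1@95] asks=[-]
After op 6 [order #5] limit_buy(price=95, qty=9): fills=none; bids=[#4:3@98 #3:1@95 #5:9@95] asks=[-]
After op 7 [order #6] limit_sell(price=104, qty=7): fills=none; bids=[#4:3@98 #3:1@95 #5:9@95] asks=[#6:7@104]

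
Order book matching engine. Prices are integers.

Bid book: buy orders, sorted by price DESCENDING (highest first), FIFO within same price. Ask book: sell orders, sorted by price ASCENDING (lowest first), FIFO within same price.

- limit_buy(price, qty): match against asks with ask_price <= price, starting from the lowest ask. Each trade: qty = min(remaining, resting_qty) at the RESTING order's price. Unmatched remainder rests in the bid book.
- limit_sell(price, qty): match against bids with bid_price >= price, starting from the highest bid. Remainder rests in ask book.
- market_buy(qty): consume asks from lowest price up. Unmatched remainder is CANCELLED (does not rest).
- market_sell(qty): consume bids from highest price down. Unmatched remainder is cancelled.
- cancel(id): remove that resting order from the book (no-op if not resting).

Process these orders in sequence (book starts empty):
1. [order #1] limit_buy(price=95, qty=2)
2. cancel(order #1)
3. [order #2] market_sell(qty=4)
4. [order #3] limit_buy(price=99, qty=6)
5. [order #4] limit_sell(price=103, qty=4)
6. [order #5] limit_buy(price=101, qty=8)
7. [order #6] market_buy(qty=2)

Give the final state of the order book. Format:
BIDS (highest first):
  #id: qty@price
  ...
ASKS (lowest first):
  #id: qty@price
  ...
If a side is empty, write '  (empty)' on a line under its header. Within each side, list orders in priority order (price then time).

Answer: BIDS (highest first):
  #5: 8@101
  #3: 6@99
ASKS (lowest first):
  #4: 2@103

Derivation:
After op 1 [order #1] limit_buy(price=95, qty=2): fills=none; bids=[#1:2@95] asks=[-]
After op 2 cancel(order #1): fills=none; bids=[-] asks=[-]
After op 3 [order #2] market_sell(qty=4): fills=none; bids=[-] asks=[-]
After op 4 [order #3] limit_buy(price=99, qty=6): fills=none; bids=[#3:6@99] asks=[-]
After op 5 [order #4] limit_sell(price=103, qty=4): fills=none; bids=[#3:6@99] asks=[#4:4@103]
After op 6 [order #5] limit_buy(price=101, qty=8): fills=none; bids=[#5:8@101 #3:6@99] asks=[#4:4@103]
After op 7 [order #6] market_buy(qty=2): fills=#6x#4:2@103; bids=[#5:8@101 #3:6@99] asks=[#4:2@103]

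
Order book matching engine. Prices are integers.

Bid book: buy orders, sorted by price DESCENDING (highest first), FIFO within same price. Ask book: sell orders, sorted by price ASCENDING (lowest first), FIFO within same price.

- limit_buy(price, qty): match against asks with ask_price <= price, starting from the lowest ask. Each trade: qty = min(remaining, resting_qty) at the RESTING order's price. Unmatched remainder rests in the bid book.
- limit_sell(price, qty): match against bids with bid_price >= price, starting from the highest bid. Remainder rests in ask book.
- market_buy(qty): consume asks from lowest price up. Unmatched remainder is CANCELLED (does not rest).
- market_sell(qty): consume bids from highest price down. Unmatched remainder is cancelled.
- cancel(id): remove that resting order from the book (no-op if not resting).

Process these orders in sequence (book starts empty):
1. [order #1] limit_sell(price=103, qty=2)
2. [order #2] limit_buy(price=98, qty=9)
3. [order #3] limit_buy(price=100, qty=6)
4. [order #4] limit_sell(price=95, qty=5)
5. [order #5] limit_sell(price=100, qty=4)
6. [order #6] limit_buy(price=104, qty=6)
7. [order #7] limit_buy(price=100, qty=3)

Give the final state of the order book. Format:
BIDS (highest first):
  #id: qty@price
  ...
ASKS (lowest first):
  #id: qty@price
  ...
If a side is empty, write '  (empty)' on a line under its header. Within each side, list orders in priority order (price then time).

After op 1 [order #1] limit_sell(price=103, qty=2): fills=none; bids=[-] asks=[#1:2@103]
After op 2 [order #2] limit_buy(price=98, qty=9): fills=none; bids=[#2:9@98] asks=[#1:2@103]
After op 3 [order #3] limit_buy(price=100, qty=6): fills=none; bids=[#3:6@100 #2:9@98] asks=[#1:2@103]
After op 4 [order #4] limit_sell(price=95, qty=5): fills=#3x#4:5@100; bids=[#3:1@100 #2:9@98] asks=[#1:2@103]
After op 5 [order #5] limit_sell(price=100, qty=4): fills=#3x#5:1@100; bids=[#2:9@98] asks=[#5:3@100 #1:2@103]
After op 6 [order #6] limit_buy(price=104, qty=6): fills=#6x#5:3@100 #6x#1:2@103; bids=[#6:1@104 #2:9@98] asks=[-]
After op 7 [order #7] limit_buy(price=100, qty=3): fills=none; bids=[#6:1@104 #7:3@100 #2:9@98] asks=[-]

Answer: BIDS (highest first):
  #6: 1@104
  #7: 3@100
  #2: 9@98
ASKS (lowest first):
  (empty)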